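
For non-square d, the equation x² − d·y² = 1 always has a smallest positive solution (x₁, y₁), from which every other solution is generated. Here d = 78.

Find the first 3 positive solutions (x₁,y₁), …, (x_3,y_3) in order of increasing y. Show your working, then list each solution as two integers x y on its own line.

√78 = [8; 1,4,1,16, …], period ℓ=4 (even) → k=3
k=0  a_k=8  p_k/q_k = 8/1
k=1  a_k=1  p_k/q_k = 9/1
k=2  a_k=4  p_k/q_k = 44/5
k=3  a_k=1  p_k/q_k = 53/6
(x₁, y₁) = (53, 6);  53² − 78·6² = 1 ✓
(x_2, y_2) = (53·53 + 78·6·6, 53·6 + 6·53) = (5617, 636)
(x_3, y_3) = (53·5617 + 78·6·636, 53·636 + 6·5617) = (595349, 67410)

53 6
5617 636
595349 67410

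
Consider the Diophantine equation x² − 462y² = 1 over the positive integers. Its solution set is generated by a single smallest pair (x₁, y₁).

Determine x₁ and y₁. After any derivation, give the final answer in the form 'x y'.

43 2

[21; 2,42] for √462; ℓ=2 ⇒ convergent index 1
step 0: (21, 1)  from 21·(1,0) + (0,1)
step 1: (43, 2)  from 2·(21,1) + (1,0)
→ (43, 2).  Check: 43²=1849, 462·2²=1848, difference 1.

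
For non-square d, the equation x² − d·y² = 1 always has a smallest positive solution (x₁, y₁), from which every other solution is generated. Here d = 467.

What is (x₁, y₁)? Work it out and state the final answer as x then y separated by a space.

[21; 1,1,1,1,3,…,1,1,42] for √467; ℓ=14 ⇒ convergent index 13
step 0: (21, 1)  from 21·(1,0) + (0,1)
…
step 2: (43, 2)  from 1·(22,1) + (21,1)
step 3: (65, 3)  from 1·(43,2) + (22,1)
step 4: (108, 5)  from 1·(65,3) + (43,2)
…
step 8: (82767, 3830)  from 3·(27164,1257) + (1275,59)
step 9: (275465, 12747)  from 3·(82767,3830) + (27164,1257)
…
step 12: (991929, 45901)  from 1·(633697,29324) + (358232,16577)
step 13: (1625626, 75225)  from 1·(991929,45901) + (633697,29324)
fundamental: x₁=1625626, y₁=75225  (since 2642659891876 − 467·5658800625 = 1)

1625626 75225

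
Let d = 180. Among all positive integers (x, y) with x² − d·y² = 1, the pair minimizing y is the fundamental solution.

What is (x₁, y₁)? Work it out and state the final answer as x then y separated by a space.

[13; 2,2,2,26] for √180; ℓ=4 ⇒ convergent index 3
i=0: a=13 ⇒ p=13, q=1
i=1: a=2 ⇒ p=27, q=2
i=2: a=2 ⇒ p=67, q=5
i=3: a=2 ⇒ p=161, q=12
fundamental: x₁=161, y₁=12  (since 25921 − 180·144 = 1)

161 12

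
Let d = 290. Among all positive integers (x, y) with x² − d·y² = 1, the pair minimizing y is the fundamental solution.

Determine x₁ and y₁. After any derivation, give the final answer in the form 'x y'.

579 34

[17; 34] for √290; ℓ=1 ⇒ convergent index 1
i=0: a=17 ⇒ p=17, q=1
i=1: a=34 ⇒ p=579, q=34
(x₁, y₁) = (579, 34);  579² − 290·34² = 1 ✓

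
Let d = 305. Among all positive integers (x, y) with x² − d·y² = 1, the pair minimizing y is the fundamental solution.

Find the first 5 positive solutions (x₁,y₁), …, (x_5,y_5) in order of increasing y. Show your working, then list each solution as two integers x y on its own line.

489 28
478241 27384
467719209 26781524
457428908161 26192303088
447365004462249 25616045638540

√305 → a₀=17, period (2,6,2,34); ℓ=4 even so k=3
a_0=17:  p_0=17·1+0=17,  q_0=17·0+1=1
…
a_2=6:  p_2=6·35+17=227,  q_2=6·2+1=13
a_3=2:  p_3=2·227+35=489,  q_3=2·13+2=28
(x₁, y₁) = (489, 28);  489² − 305·28² = 1 ✓
(x_2, y_2) = (489·489 + 305·28·28, 489·28 + 28·489) = (478241, 27384)
(x_3, y_3) = (489·478241 + 305·28·27384, 489·27384 + 28·478241) = (467719209, 26781524)
(x_4, y_4) = (489·467719209 + 305·28·26781524, 489·26781524 + 28·467719209) = (457428908161, 26192303088)
(x_5, y_5) = (489·457428908161 + 305·28·26192303088, 489·26192303088 + 28·457428908161) = (447365004462249, 25616045638540)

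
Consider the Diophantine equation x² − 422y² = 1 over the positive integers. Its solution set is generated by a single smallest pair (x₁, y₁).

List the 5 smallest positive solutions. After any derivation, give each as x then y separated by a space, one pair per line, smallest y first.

[20; 1,1,5,2,1,…,1,1,40] for √422; ℓ=14 ⇒ convergent index 13
i=0: a=20 ⇒ p=20, q=1
…
i=2: a=1 ⇒ p=41, q=2
i=3: a=5 ⇒ p=226, q=11
…
i=5: a=1 ⇒ p=719, q=35
…
i=7: a=20 ⇒ p=53719, q=2615
…
i=10: a=2 ⇒ p=598859, q=29152
i=11: a=5 ⇒ p=3211821, q=156349
i=12: a=1 ⇒ p=3810680, q=185501
i=13: a=1 ⇒ p=7022501, q=341850
→ (7022501, 341850).  Check: 7022501²=49315520295001, 422·341850²=49315520295000, difference 1.
(x_2, y_2) = (7022501·7022501 + 422·341850·341850, 7022501·341850 + 341850·7022501) = (98631040590001, 4801283933700)
(x_3, y_3) = (7022501·98631040590001 + 422·341850·4801283933700, 7022501·4801283933700 + 341850·98631040590001) = (1385273162348638202501, 67434042451384025550)
(x_4, y_4) = (7022501·1385273162348638202501 + 422·341850·67434042451384025550, 7022501·67434042451384025550 + 341850·1385273162348638202501) = (19456164335732849620362360001, 947111261097768740333867400)
(x_5, y_5) = (7022501·19456164335732849620362360001 + 422·341850·947111261097768740333867400, 7022501·947111261097768740333867400 + 341850·19456164335732849620362360001) = (273261867007695159110526238300562501, 13302179556340616719484196916709250)

7022501 341850
98631040590001 4801283933700
1385273162348638202501 67434042451384025550
19456164335732849620362360001 947111261097768740333867400
273261867007695159110526238300562501 13302179556340616719484196916709250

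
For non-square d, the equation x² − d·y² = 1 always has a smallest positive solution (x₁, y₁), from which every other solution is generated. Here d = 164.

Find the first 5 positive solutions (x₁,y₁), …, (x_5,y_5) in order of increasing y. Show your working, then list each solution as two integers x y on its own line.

√164 = [12; 1,4,6,4,1,24, …], period ℓ=6 (even) → k=5
k=0  a_k=12  p_k/q_k = 12/1
…
k=2  a_k=4  p_k/q_k = 64/5
k=3  a_k=6  p_k/q_k = 397/31
k=4  a_k=4  p_k/q_k = 1652/129
k=5  a_k=1  p_k/q_k = 2049/160
(x₁, y₁) = (2049, 160);  2049² − 164·160² = 1 ✓
(2049+160√164)^2 = 8396801 + 655680√164
(2049+160√164)^3 = 34410088449 + 2686976480√164
(2049+160√164)^4 = 141012534067201 + 11011228959360√164
(2049+160√164)^5 = 577869330197301249 + 45124013588480800√164

2049 160
8396801 655680
34410088449 2686976480
141012534067201 11011228959360
577869330197301249 45124013588480800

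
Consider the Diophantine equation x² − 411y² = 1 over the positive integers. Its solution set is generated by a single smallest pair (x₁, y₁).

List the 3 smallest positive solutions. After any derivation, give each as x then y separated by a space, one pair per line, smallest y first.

d=411: √d = [20; 3,1,1,1,19,1,1,1,3,40] (ℓ=10, even), read p_9/q_9
k=0  a_k=20  p_k/q_k = 20/1
k=1  a_k=3  p_k/q_k = 61/3
…
k=3  a_k=1  p_k/q_k = 142/7
k=4  a_k=1  p_k/q_k = 223/11
…
k=6  a_k=1  p_k/q_k = 4602/227
…
k=8  a_k=1  p_k/q_k = 13583/670
k=9  a_k=3  p_k/q_k = 49730/2453
→ (49730, 2453).  Check: 49730²=2473072900, 411·2453²=2473072899, difference 1.
(x_2, y_2) = (49730·49730 + 411·2453·2453, 49730·2453 + 2453·49730) = (4946145799, 243975380)
(x_3, y_3) = (49730·4946145799 + 411·2453·243975380, 49730·243975380 + 2453·4946145799) = (491943661118810, 24265791292347)

49730 2453
4946145799 243975380
491943661118810 24265791292347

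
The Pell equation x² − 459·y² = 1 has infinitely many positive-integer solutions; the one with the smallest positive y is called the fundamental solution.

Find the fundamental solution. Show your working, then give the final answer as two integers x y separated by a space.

[21; 2,2,1,4,21,4,1,2,2,42] for √459; ℓ=10 ⇒ convergent index 9
k=0  a_k=21  p_k/q_k = 21/1
k=1  a_k=2  p_k/q_k = 43/2
…
k=4  a_k=4  p_k/q_k = 707/33
k=5  a_k=21  p_k/q_k = 14997/700
…
k=8  a_k=2  p_k/q_k = 212079/9899
k=9  a_k=2  p_k/q_k = 499850/23331
fundamental: x₁=499850, y₁=23331  (since 249850022500 − 459·544335561 = 1)

499850 23331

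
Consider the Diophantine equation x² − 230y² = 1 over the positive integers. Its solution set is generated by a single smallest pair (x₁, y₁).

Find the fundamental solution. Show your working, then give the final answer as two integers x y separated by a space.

[15; 6,30] for √230; ℓ=2 ⇒ convergent index 1
step 0: (15, 1)  from 15·(1,0) + (0,1)
step 1: (91, 6)  from 6·(15,1) + (1,0)
→ (91, 6).  Check: 91²=8281, 230·6²=8280, difference 1.

91 6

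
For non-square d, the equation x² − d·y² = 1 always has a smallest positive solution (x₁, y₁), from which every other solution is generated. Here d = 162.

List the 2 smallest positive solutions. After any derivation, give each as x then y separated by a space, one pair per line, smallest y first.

19601 1540
768398401 60371080

√162 = [12; 1,2,1,2,12,2,1,2,1,24, …], period ℓ=10 (even) → k=9
a_0=12:  p_0=12·1+0=12,  q_0=12·0+1=1
a_1=1:  p_1=1·12+1=13,  q_1=1·1+0=1
…
a_3=1:  p_3=1·38+13=51,  q_3=1·3+1=4
a_4=2:  p_4=2·51+38=140,  q_4=2·4+3=11
a_5=12:  p_5=12·140+51=1731,  q_5=12·11+4=136
a_6=2:  p_6=2·1731+140=3602,  q_6=2·136+11=283
a_7=1:  p_7=1·3602+1731=5333,  q_7=1·283+136=419
a_8=2:  p_8=2·5333+3602=14268,  q_8=2·419+283=1121
a_9=1:  p_9=1·14268+5333=19601,  q_9=1·1121+419=1540
→ (19601, 1540).  Check: 19601²=384199201, 162·1540²=384199200, difference 1.
(19601+1540√162)^2 = 768398401 + 60371080√162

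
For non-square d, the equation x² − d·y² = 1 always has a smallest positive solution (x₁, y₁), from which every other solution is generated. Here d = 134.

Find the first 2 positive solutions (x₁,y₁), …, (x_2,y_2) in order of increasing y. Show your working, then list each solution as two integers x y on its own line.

145925 12606
42588211249 3679061100

[11; 1,1,2,1,3,…,1,1,22] for √134; ℓ=14 ⇒ convergent index 13
i=0: a=11 ⇒ p=11, q=1
…
i=3: a=2 ⇒ p=58, q=5
…
i=7: a=10 ⇒ p=4121, q=356
…
i=9: a=3 ⇒ p=17630, q=1523
…
i=12: a=1 ⇒ p=84029, q=7259
i=13: a=1 ⇒ p=145925, q=12606
fundamental: x₁=145925, y₁=12606  (since 21294105625 − 134·158911236 = 1)
(145925+12606√134)^2 = 42588211249 + 3679061100√134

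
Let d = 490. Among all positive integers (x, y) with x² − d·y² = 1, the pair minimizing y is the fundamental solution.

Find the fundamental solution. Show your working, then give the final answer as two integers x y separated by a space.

1039681 46968

√490 → a₀=22, period (7,2,1,4,4,4,1,2,7,44); ℓ=10 even so k=9
step 0: (22, 1)  from 22·(1,0) + (0,1)
step 1: (155, 7)  from 7·(22,1) + (1,0)
step 2: (332, 15)  from 2·(155,7) + (22,1)
…
step 5: (9607, 434)  from 4·(2280,103) + (487,22)
step 6: (40708, 1839)  from 4·(9607,434) + (2280,103)
step 7: (50315, 2273)  from 1·(40708,1839) + (9607,434)
step 8: (141338, 6385)  from 2·(50315,2273) + (40708,1839)
step 9: (1039681, 46968)  from 7·(141338,6385) + (50315,2273)
→ (1039681, 46968).  Check: 1039681²=1080936581761, 490·46968²=1080936581760, difference 1.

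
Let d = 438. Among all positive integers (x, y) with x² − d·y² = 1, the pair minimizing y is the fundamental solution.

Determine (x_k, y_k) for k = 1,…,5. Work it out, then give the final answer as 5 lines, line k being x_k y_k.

√438 → a₀=20, period (1,12,1,40); ℓ=4 even so k=3
a_0=20:  p_0=20·1+0=20,  q_0=20·0+1=1
a_1=1:  p_1=1·20+1=21,  q_1=1·1+0=1
a_2=12:  p_2=12·21+20=272,  q_2=12·1+1=13
a_3=1:  p_3=1·272+21=293,  q_3=1·13+1=14
→ (293, 14).  Check: 293²=85849, 438·14²=85848, difference 1.
(293+14√438)^2 = 171697 + 8204√438
(293+14√438)^3 = 100614149 + 4807530√438
(293+14√438)^4 = 58959719617 + 2817204376√438
(293+14√438)^5 = 34550295081413 + 1650876956806√438

293 14
171697 8204
100614149 4807530
58959719617 2817204376
34550295081413 1650876956806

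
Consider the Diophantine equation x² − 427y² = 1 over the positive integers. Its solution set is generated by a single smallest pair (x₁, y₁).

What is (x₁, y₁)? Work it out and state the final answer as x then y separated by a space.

[20; 1,1,1,40] for √427; ℓ=4 ⇒ convergent index 3
i=0: a=20 ⇒ p=20, q=1
…
i=2: a=1 ⇒ p=41, q=2
i=3: a=1 ⇒ p=62, q=3
fundamental: x₁=62, y₁=3  (since 3844 − 427·9 = 1)

62 3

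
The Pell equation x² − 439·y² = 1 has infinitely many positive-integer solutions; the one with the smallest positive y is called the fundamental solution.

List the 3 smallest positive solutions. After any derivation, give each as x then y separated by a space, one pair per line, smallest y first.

440 21
387199 18480
340734680 16262379

[20; 1,19,1,40] for √439; ℓ=4 ⇒ convergent index 3
k=0  a_k=20  p_k/q_k = 20/1
k=1  a_k=1  p_k/q_k = 21/1
k=2  a_k=19  p_k/q_k = 419/20
k=3  a_k=1  p_k/q_k = 440/21
(x₁, y₁) = (440, 21);  440² − 439·21² = 1 ✓
(440+21√439)^2 = 387199 + 18480√439
(440+21√439)^3 = 340734680 + 16262379√439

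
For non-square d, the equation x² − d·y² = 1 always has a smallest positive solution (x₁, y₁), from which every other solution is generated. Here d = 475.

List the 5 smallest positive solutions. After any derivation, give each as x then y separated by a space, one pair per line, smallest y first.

57799 2652
6681448801 306565896
772362118440199 35438404443156
89283516160768675201 4096608676513381392
10320995900380175197444999 473559769752155457709260

√475 = [21; 1,3,1,6,2,6,1,3,1,42, …], period ℓ=10 (even) → k=9
a_0=21:  p_0=21·1+0=21,  q_0=21·0+1=1
a_1=1:  p_1=1·21+1=22,  q_1=1·1+0=1
a_2=3:  p_2=3·22+21=87,  q_2=3·1+1=4
…
a_4=6:  p_4=6·109+87=741,  q_4=6·5+4=34
a_5=2:  p_5=2·741+109=1591,  q_5=2·34+5=73
…
a_7=1:  p_7=1·10287+1591=11878,  q_7=1·472+73=545
a_8=3:  p_8=3·11878+10287=45921,  q_8=3·545+472=2107
a_9=1:  p_9=1·45921+11878=57799,  q_9=1·2107+545=2652
(x₁, y₁) = (57799, 2652);  57799² − 475·2652² = 1 ✓
(57799+2652√475)^2 = 6681448801 + 306565896√475
(57799+2652√475)^3 = 772362118440199 + 35438404443156√475
(57799+2652√475)^4 = 89283516160768675201 + 4096608676513381392√475
(57799+2652√475)^5 = 10320995900380175197444999 + 473559769752155457709260√475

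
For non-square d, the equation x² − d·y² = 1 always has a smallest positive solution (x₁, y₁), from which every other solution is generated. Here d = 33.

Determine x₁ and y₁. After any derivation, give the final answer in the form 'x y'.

23 4

√33 → a₀=5, period (1,2,1,10); ℓ=4 even so k=3
i=0: a=5 ⇒ p=5, q=1
…
i=2: a=2 ⇒ p=17, q=3
i=3: a=1 ⇒ p=23, q=4
(x₁, y₁) = (23, 4);  23² − 33·4² = 1 ✓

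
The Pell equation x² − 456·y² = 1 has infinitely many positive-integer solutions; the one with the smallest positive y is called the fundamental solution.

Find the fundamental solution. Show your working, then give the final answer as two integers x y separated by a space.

1025 48

d=456: √d = [21; 2,1,4,1,2,42] (ℓ=6, even), read p_5/q_5
a_0=21:  p_0=21·1+0=21,  q_0=21·0+1=1
a_1=2:  p_1=2·21+1=43,  q_1=2·1+0=2
a_2=1:  p_2=1·43+21=64,  q_2=1·2+1=3
…
a_4=1:  p_4=1·299+64=363,  q_4=1·14+3=17
a_5=2:  p_5=2·363+299=1025,  q_5=2·17+14=48
(x₁, y₁) = (1025, 48);  1025² − 456·48² = 1 ✓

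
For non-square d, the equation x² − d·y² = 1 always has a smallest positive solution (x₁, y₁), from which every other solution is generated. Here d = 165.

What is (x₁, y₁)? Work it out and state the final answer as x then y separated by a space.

√165 = [12; 1,5,2,5,1,24, …], period ℓ=6 (even) → k=5
i=0: a=12 ⇒ p=12, q=1
…
i=3: a=2 ⇒ p=167, q=13
i=4: a=5 ⇒ p=912, q=71
i=5: a=1 ⇒ p=1079, q=84
fundamental: x₁=1079, y₁=84  (since 1164241 − 165·7056 = 1)

1079 84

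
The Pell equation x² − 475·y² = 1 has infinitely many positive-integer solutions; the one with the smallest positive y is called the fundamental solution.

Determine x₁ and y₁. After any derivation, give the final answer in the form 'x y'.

√475 = [21; 1,3,1,6,2,6,1,3,1,42, …], period ℓ=10 (even) → k=9
a_0=21:  p_0=21·1+0=21,  q_0=21·0+1=1
…
a_3=1:  p_3=1·87+22=109,  q_3=1·4+1=5
…
a_6=6:  p_6=6·1591+741=10287,  q_6=6·73+34=472
a_7=1:  p_7=1·10287+1591=11878,  q_7=1·472+73=545
a_8=3:  p_8=3·11878+10287=45921,  q_8=3·545+472=2107
a_9=1:  p_9=1·45921+11878=57799,  q_9=1·2107+545=2652
(x₁, y₁) = (57799, 2652);  57799² − 475·2652² = 1 ✓

57799 2652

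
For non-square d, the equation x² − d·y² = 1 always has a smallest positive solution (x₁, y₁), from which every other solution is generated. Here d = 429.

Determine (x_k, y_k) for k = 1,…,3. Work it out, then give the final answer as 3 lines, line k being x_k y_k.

1524095 73584
4645731138049 224298012960
14161071197688057215 683702960124468816

√429 = [20; 1,2,2,9,1,12,1,9,2,2,1,40, …], period ℓ=12 (even) → k=11
a_0=20:  p_0=20·1+0=20,  q_0=20·0+1=1
a_1=1:  p_1=1·20+1=21,  q_1=1·1+0=1
a_2=2:  p_2=2·21+20=62,  q_2=2·1+1=3
…
a_4=9:  p_4=9·145+62=1367,  q_4=9·7+3=66
a_5=1:  p_5=1·1367+145=1512,  q_5=1·66+7=73
a_6=12:  p_6=12·1512+1367=19511,  q_6=12·73+66=942
a_7=1:  p_7=1·19511+1512=21023,  q_7=1·942+73=1015
…
a_10=2:  p_10=2·438459+208718=1085636,  q_10=2·21169+10077=52415
a_11=1:  p_11=1·1085636+438459=1524095,  q_11=1·52415+21169=73584
→ (1524095, 73584).  Check: 1524095²=2322865569025, 429·73584²=2322865569024, difference 1.
(1524095+73584√429)^2 = 4645731138049 + 224298012960√429
(1524095+73584√429)^3 = 14161071197688057215 + 683702960124468816√429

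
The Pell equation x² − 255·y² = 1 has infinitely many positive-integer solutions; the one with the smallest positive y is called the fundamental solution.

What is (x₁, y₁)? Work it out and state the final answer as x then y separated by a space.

d=255: √d = [15; 1,30] (ℓ=2, even), read p_1/q_1
step 0: (15, 1)  from 15·(1,0) + (0,1)
step 1: (16, 1)  from 1·(15,1) + (1,0)
→ (16, 1).  Check: 16²=256, 255·1²=255, difference 1.

16 1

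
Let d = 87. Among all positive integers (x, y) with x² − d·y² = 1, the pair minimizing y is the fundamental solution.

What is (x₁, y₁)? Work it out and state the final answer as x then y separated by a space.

28 3

[9; 3,18] for √87; ℓ=2 ⇒ convergent index 1
step 0: (9, 1)  from 9·(1,0) + (0,1)
step 1: (28, 3)  from 3·(9,1) + (1,0)
(x₁, y₁) = (28, 3);  28² − 87·3² = 1 ✓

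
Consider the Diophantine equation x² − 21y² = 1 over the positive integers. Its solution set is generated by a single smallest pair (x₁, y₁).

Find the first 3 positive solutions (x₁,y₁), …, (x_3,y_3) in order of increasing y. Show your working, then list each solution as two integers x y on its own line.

55 12
6049 1320
665335 145188

√21 = [4; 1,1,2,1,1,8, …], period ℓ=6 (even) → k=5
i=0: a=4 ⇒ p=4, q=1
…
i=2: a=1 ⇒ p=9, q=2
i=3: a=2 ⇒ p=23, q=5
i=4: a=1 ⇒ p=32, q=7
i=5: a=1 ⇒ p=55, q=12
(x₁, y₁) = (55, 12);  55² − 21·12² = 1 ✓
(x_2, y_2) = (55·55 + 21·12·12, 55·12 + 12·55) = (6049, 1320)
(x_3, y_3) = (55·6049 + 21·12·1320, 55·1320 + 12·6049) = (665335, 145188)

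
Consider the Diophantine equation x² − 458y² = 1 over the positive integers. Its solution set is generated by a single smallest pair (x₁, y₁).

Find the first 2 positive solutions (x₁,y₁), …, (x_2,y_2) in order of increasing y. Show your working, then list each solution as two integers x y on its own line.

22899 1070
1048728401 49003860

√458 → a₀=21, period (2,2,42); ℓ=3 odd so k=5
step 0: (21, 1)  from 21·(1,0) + (0,1)
step 1: (43, 2)  from 2·(21,1) + (1,0)
…
step 4: (9181, 429)  from 2·(4537,212) + (107,5)
step 5: (22899, 1070)  from 2·(9181,429) + (4537,212)
fundamental: x₁=22899, y₁=1070  (since 524364201 − 458·1144900 = 1)
n=2: (22899,1070)∘(22899,1070) = (22899·22899+458·1070·1070, 22899·1070+1070·22899) = (1048728401,49003860)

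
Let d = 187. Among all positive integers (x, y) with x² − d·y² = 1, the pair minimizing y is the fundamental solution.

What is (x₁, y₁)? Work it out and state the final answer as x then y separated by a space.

√187 = [13; 1,2,13,2,1,26, …], period ℓ=6 (even) → k=5
step 0: (13, 1)  from 13·(1,0) + (0,1)
step 1: (14, 1)  from 1·(13,1) + (1,0)
…
step 3: (547, 40)  from 13·(41,3) + (14,1)
step 4: (1135, 83)  from 2·(547,40) + (41,3)
step 5: (1682, 123)  from 1·(1135,83) + (547,40)
→ (1682, 123).  Check: 1682²=2829124, 187·123²=2829123, difference 1.

1682 123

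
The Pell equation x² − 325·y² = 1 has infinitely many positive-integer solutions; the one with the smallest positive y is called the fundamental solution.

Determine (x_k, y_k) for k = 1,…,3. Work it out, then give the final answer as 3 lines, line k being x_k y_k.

[18; 36] for √325; ℓ=1 ⇒ convergent index 1
i=0: a=18 ⇒ p=18, q=1
i=1: a=36 ⇒ p=649, q=36
fundamental: x₁=649, y₁=36  (since 421201 − 325·1296 = 1)
(x_2, y_2) = (649·649 + 325·36·36, 649·36 + 36·649) = (842401, 46728)
(x_3, y_3) = (649·842401 + 325·36·46728, 649·46728 + 36·842401) = (1093435849, 60652908)

649 36
842401 46728
1093435849 60652908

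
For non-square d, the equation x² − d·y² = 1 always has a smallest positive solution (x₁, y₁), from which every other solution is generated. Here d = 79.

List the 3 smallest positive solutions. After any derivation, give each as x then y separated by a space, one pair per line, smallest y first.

√79 → a₀=8, period (1,7,1,16); ℓ=4 even so k=3
k=0  a_k=8  p_k/q_k = 8/1
k=1  a_k=1  p_k/q_k = 9/1
k=2  a_k=7  p_k/q_k = 71/8
k=3  a_k=1  p_k/q_k = 80/9
→ (80, 9).  Check: 80²=6400, 79·9²=6399, difference 1.
k=2:  x_2 = 80·80+79·9·9 = 12799,  y_2 = 80·9+9·80 = 1440
k=3:  x_3 = 80·12799+79·9·1440 = 2047760,  y_3 = 80·1440+9·12799 = 230391

80 9
12799 1440
2047760 230391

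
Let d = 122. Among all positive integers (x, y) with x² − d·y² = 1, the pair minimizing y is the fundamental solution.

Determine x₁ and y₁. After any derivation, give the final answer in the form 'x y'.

d=122: √d = [11; 22] (ℓ=1, odd), read p_1/q_1
i=0: a=11 ⇒ p=11, q=1
i=1: a=22 ⇒ p=243, q=22
(x₁, y₁) = (243, 22);  243² − 122·22² = 1 ✓

243 22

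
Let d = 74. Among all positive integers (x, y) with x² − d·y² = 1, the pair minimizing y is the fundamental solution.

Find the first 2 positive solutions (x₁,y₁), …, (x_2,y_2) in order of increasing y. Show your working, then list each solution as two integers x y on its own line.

3699 430
27365201 3181140

√74 → a₀=8, period (1,1,1,1,16); ℓ=5 odd so k=9
k=0  a_k=8  p_k/q_k = 8/1
…
k=3  a_k=1  p_k/q_k = 26/3
…
k=6  a_k=1  p_k/q_k = 757/88
…
k=8  a_k=1  p_k/q_k = 2228/259
k=9  a_k=1  p_k/q_k = 3699/430
(x₁, y₁) = (3699, 430);  3699² − 74·430² = 1 ✓
(3699+430√74)^2 = 27365201 + 3181140√74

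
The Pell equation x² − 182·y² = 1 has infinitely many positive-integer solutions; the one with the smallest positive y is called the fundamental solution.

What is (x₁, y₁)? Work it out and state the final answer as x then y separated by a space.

√182 → a₀=13, period (2,26); ℓ=2 even so k=1
i=0: a=13 ⇒ p=13, q=1
i=1: a=2 ⇒ p=27, q=2
→ (27, 2).  Check: 27²=729, 182·2²=728, difference 1.

27 2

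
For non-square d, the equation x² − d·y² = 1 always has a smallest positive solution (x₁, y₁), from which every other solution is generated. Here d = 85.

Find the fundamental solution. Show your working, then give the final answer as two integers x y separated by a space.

√85 → a₀=9, period (4,1,1,4,18); ℓ=5 odd so k=9
step 0: (9, 1)  from 9·(1,0) + (0,1)
step 1: (37, 4)  from 4·(9,1) + (1,0)
…
step 3: (83, 9)  from 1·(46,5) + (37,4)
step 4: (378, 41)  from 4·(83,9) + (46,5)
step 5: (6887, 747)  from 18·(378,41) + (83,9)
step 6: (27926, 3029)  from 4·(6887,747) + (378,41)
step 7: (34813, 3776)  from 1·(27926,3029) + (6887,747)
step 8: (62739, 6805)  from 1·(34813,3776) + (27926,3029)
step 9: (285769, 30996)  from 4·(62739,6805) + (34813,3776)
fundamental: x₁=285769, y₁=30996  (since 81663921361 − 85·960752016 = 1)

285769 30996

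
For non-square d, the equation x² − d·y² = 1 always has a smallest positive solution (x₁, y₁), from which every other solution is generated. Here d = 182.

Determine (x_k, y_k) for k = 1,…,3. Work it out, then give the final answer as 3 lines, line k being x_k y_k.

27 2
1457 108
78651 5830

√182 → a₀=13, period (2,26); ℓ=2 even so k=1
step 0: (13, 1)  from 13·(1,0) + (0,1)
step 1: (27, 2)  from 2·(13,1) + (1,0)
fundamental: x₁=27, y₁=2  (since 729 − 182·4 = 1)
k=2:  x_2 = 27·27+182·2·2 = 1457,  y_2 = 27·2+2·27 = 108
k=3:  x_3 = 27·1457+182·2·108 = 78651,  y_3 = 27·108+2·1457 = 5830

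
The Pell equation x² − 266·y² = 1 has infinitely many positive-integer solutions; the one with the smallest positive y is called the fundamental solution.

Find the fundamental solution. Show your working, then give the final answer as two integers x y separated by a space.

[16; 3,4,3,32] for √266; ℓ=4 ⇒ convergent index 3
i=0: a=16 ⇒ p=16, q=1
i=1: a=3 ⇒ p=49, q=3
i=2: a=4 ⇒ p=212, q=13
i=3: a=3 ⇒ p=685, q=42
→ (685, 42).  Check: 685²=469225, 266·42²=469224, difference 1.

685 42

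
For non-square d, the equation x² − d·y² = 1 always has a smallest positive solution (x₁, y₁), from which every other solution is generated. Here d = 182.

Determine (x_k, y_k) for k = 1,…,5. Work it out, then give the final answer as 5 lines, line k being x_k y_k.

√182 → a₀=13, period (2,26); ℓ=2 even so k=1
k=0  a_k=13  p_k/q_k = 13/1
k=1  a_k=2  p_k/q_k = 27/2
fundamental: x₁=27, y₁=2  (since 729 − 182·4 = 1)
(x_2, y_2) = (27·27 + 182·2·2, 27·2 + 2·27) = (1457, 108)
(x_3, y_3) = (27·1457 + 182·2·108, 27·108 + 2·1457) = (78651, 5830)
(x_4, y_4) = (27·78651 + 182·2·5830, 27·5830 + 2·78651) = (4245697, 314712)
(x_5, y_5) = (27·4245697 + 182·2·314712, 27·314712 + 2·4245697) = (229188987, 16988618)

27 2
1457 108
78651 5830
4245697 314712
229188987 16988618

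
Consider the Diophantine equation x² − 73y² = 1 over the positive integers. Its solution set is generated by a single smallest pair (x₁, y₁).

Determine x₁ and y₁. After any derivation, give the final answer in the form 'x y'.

2281249 267000

√73 = [8; 1,1,5,5,1,1,16, …], period ℓ=7 (odd) → k=13
a_0=8:  p_0=8·1+0=8,  q_0=8·0+1=1
…
a_4=5:  p_4=5·94+17=487,  q_4=5·11+2=57
a_5=1:  p_5=1·487+94=581,  q_5=1·57+11=68
…
a_7=16:  p_7=16·1068+581=17669,  q_7=16·125+68=2068
…
a_11=5:  p_11=5·200767+36406=1040241,  q_11=5·23498+4261=121751
a_12=1:  p_12=1·1040241+200767=1241008,  q_12=1·121751+23498=145249
a_13=1:  p_13=1·1241008+1040241=2281249,  q_13=1·145249+121751=267000
fundamental: x₁=2281249, y₁=267000  (since 5204097000001 − 73·71289000000 = 1)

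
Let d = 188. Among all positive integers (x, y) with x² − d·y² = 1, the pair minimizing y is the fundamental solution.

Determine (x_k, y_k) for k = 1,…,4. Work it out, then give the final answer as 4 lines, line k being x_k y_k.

d=188: √d = [13; 1,2,2,6,2,2,1,26] (ℓ=8, even), read p_7/q_7
a_0=13:  p_0=13·1+0=13,  q_0=13·0+1=1
a_1=1:  p_1=1·13+1=14,  q_1=1·1+0=1
a_2=2:  p_2=2·14+13=41,  q_2=2·1+1=3
…
a_4=6:  p_4=6·96+41=617,  q_4=6·7+3=45
a_5=2:  p_5=2·617+96=1330,  q_5=2·45+7=97
a_6=2:  p_6=2·1330+617=3277,  q_6=2·97+45=239
a_7=1:  p_7=1·3277+1330=4607,  q_7=1·239+97=336
fundamental: x₁=4607, y₁=336  (since 21224449 − 188·112896 = 1)
(x_2, y_2) = (4607·4607 + 188·336·336, 4607·336 + 336·4607) = (42448897, 3095904)
(x_3, y_3) = (4607·42448897 + 188·336·3095904, 4607·3095904 + 336·42448897) = (391124132351, 28525659120)
(x_4, y_4) = (4607·391124132351 + 188·336·28525659120, 4607·28525659120 + 336·391124132351) = (3603817713033217, 262835420035776)

4607 336
42448897 3095904
391124132351 28525659120
3603817713033217 262835420035776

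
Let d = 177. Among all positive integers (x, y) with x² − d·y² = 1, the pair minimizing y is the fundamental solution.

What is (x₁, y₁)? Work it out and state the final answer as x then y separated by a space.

62423 4692

[13; 3,3,2,8,2,3,3,26] for √177; ℓ=8 ⇒ convergent index 7
i=0: a=13 ⇒ p=13, q=1
…
i=2: a=3 ⇒ p=133, q=10
…
i=4: a=8 ⇒ p=2581, q=194
i=5: a=2 ⇒ p=5468, q=411
i=6: a=3 ⇒ p=18985, q=1427
i=7: a=3 ⇒ p=62423, q=4692
fundamental: x₁=62423, y₁=4692  (since 3896630929 − 177·22014864 = 1)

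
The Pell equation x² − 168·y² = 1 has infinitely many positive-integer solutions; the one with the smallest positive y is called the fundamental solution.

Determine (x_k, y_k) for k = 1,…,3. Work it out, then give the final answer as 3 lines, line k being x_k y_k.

13 1
337 26
8749 675

d=168: √d = [12; 1,24] (ℓ=2, even), read p_1/q_1
k=0  a_k=12  p_k/q_k = 12/1
k=1  a_k=1  p_k/q_k = 13/1
(x₁, y₁) = (13, 1);  13² − 168·1² = 1 ✓
(x_2, y_2) = (13·13 + 168·1·1, 13·1 + 1·13) = (337, 26)
(x_3, y_3) = (13·337 + 168·1·26, 13·26 + 1·337) = (8749, 675)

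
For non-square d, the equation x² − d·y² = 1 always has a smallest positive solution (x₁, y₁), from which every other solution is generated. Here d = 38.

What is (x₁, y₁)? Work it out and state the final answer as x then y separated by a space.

37 6

[6; 6,12] for √38; ℓ=2 ⇒ convergent index 1
a_0=6:  p_0=6·1+0=6,  q_0=6·0+1=1
a_1=6:  p_1=6·6+1=37,  q_1=6·1+0=6
(x₁, y₁) = (37, 6);  37² − 38·6² = 1 ✓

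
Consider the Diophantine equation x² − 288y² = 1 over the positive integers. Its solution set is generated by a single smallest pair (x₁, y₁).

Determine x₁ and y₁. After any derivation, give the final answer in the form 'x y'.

[16; 1,32] for √288; ℓ=2 ⇒ convergent index 1
step 0: (16, 1)  from 16·(1,0) + (0,1)
step 1: (17, 1)  from 1·(16,1) + (1,0)
fundamental: x₁=17, y₁=1  (since 289 − 288·1 = 1)

17 1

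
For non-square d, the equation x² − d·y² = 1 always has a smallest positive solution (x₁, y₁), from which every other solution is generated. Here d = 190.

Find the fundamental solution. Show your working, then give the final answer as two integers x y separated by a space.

52021 3774

d=190: √d = [13; 1,3,1,1,1,…,3,1,26] (ℓ=14, even), read p_13/q_13
a_0=13:  p_0=13·1+0=13,  q_0=13·0+1=1
…
a_2=3:  p_2=3·14+13=55,  q_2=3·1+1=4
…
a_7=2:  p_7=2·510+193=1213,  q_7=2·37+14=88
…
a_9=1:  p_9=1·2936+1213=4149,  q_9=1·213+88=301
a_10=1:  p_10=1·4149+2936=7085,  q_10=1·301+213=514
…
a_12=3:  p_12=3·11234+7085=40787,  q_12=3·815+514=2959
a_13=1:  p_13=1·40787+11234=52021,  q_13=1·2959+815=3774
→ (52021, 3774).  Check: 52021²=2706184441, 190·3774²=2706184440, difference 1.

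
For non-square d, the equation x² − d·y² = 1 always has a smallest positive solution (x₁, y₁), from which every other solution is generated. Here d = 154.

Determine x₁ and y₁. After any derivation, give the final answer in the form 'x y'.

√154 → a₀=12, period (2,2,3,1,2,1,3,2,2,24); ℓ=10 even so k=9
i=0: a=12 ⇒ p=12, q=1
i=1: a=2 ⇒ p=25, q=2
i=2: a=2 ⇒ p=62, q=5
i=3: a=3 ⇒ p=211, q=17
…
i=5: a=2 ⇒ p=757, q=61
i=6: a=1 ⇒ p=1030, q=83
i=7: a=3 ⇒ p=3847, q=310
i=8: a=2 ⇒ p=8724, q=703
i=9: a=2 ⇒ p=21295, q=1716
fundamental: x₁=21295, y₁=1716  (since 453477025 − 154·2944656 = 1)

21295 1716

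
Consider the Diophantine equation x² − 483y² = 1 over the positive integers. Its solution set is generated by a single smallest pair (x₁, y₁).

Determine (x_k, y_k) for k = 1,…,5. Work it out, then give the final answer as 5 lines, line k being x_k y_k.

[21; 1,42] for √483; ℓ=2 ⇒ convergent index 1
k=0  a_k=21  p_k/q_k = 21/1
k=1  a_k=1  p_k/q_k = 22/1
(x₁, y₁) = (22, 1);  22² − 483·1² = 1 ✓
(22+1√483)^2 = 967 + 44√483
(22+1√483)^3 = 42526 + 1935√483
(22+1√483)^4 = 1870177 + 85096√483
(22+1√483)^5 = 82245262 + 3742289√483

22 1
967 44
42526 1935
1870177 85096
82245262 3742289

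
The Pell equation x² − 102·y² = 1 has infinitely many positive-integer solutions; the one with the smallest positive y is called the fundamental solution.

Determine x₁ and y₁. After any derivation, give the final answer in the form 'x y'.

101 10

d=102: √d = [10; 10,20] (ℓ=2, even), read p_1/q_1
step 0: (10, 1)  from 10·(1,0) + (0,1)
step 1: (101, 10)  from 10·(10,1) + (1,0)
fundamental: x₁=101, y₁=10  (since 10201 − 102·100 = 1)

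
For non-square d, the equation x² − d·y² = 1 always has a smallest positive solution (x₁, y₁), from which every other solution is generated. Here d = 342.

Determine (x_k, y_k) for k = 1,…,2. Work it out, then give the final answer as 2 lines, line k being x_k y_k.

[18; 2,36] for √342; ℓ=2 ⇒ convergent index 1
k=0  a_k=18  p_k/q_k = 18/1
k=1  a_k=2  p_k/q_k = 37/2
fundamental: x₁=37, y₁=2  (since 1369 − 342·4 = 1)
n=2: (37,2)∘(37,2) = (37·37+342·2·2, 37·2+2·37) = (2737,148)

37 2
2737 148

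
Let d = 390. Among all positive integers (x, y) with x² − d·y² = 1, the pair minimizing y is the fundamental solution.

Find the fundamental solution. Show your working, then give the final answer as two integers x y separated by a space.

d=390: √d = [19; 1,2,1,38] (ℓ=4, even), read p_3/q_3
i=0: a=19 ⇒ p=19, q=1
i=1: a=1 ⇒ p=20, q=1
i=2: a=2 ⇒ p=59, q=3
i=3: a=1 ⇒ p=79, q=4
(x₁, y₁) = (79, 4);  79² − 390·4² = 1 ✓

79 4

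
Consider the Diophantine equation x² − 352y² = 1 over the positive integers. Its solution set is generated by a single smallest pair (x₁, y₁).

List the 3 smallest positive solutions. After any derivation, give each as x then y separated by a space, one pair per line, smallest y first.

√352 → a₀=18, period (1,3,5,9,5,3,1,36); ℓ=8 even so k=7
i=0: a=18 ⇒ p=18, q=1
…
i=6: a=3 ⇒ p=59118, q=3151
i=7: a=1 ⇒ p=77617, q=4137
fundamental: x₁=77617, y₁=4137  (since 6024398689 − 352·17114769 = 1)
(77617+4137√352)^2 = 12048797377 + 642203058√352
(77617+4137√352)^3 = 1870383011943601 + 99691749501435√352

77617 4137
12048797377 642203058
1870383011943601 99691749501435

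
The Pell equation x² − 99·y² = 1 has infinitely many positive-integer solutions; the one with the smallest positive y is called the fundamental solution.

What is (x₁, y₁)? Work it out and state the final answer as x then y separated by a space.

10 1

√99 → a₀=9, period (1,18); ℓ=2 even so k=1
a_0=9:  p_0=9·1+0=9,  q_0=9·0+1=1
a_1=1:  p_1=1·9+1=10,  q_1=1·1+0=1
(x₁, y₁) = (10, 1);  10² − 99·1² = 1 ✓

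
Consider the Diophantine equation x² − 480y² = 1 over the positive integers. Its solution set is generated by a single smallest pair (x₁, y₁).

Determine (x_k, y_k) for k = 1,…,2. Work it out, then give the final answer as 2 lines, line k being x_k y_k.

d=480: √d = [21; 1,9,1,42] (ℓ=4, even), read p_3/q_3
step 0: (21, 1)  from 21·(1,0) + (0,1)
step 1: (22, 1)  from 1·(21,1) + (1,0)
step 2: (219, 10)  from 9·(22,1) + (21,1)
step 3: (241, 11)  from 1·(219,10) + (22,1)
(x₁, y₁) = (241, 11);  241² − 480·11² = 1 ✓
(x_2, y_2) = (241·241 + 480·11·11, 241·11 + 11·241) = (116161, 5302)

241 11
116161 5302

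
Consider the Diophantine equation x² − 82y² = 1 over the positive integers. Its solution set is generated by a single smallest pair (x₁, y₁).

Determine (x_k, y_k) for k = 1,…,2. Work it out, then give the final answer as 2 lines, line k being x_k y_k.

[9; 18] for √82; ℓ=1 ⇒ convergent index 1
a_0=9:  p_0=9·1+0=9,  q_0=9·0+1=1
a_1=18:  p_1=18·9+1=163,  q_1=18·1+0=18
(x₁, y₁) = (163, 18);  163² − 82·18² = 1 ✓
(163+18√82)^2 = 53137 + 5868√82

163 18
53137 5868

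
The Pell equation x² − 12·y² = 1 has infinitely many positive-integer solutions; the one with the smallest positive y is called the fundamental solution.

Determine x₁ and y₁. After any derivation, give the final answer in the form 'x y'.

7 2

[3; 2,6] for √12; ℓ=2 ⇒ convergent index 1
i=0: a=3 ⇒ p=3, q=1
i=1: a=2 ⇒ p=7, q=2
→ (7, 2).  Check: 7²=49, 12·2²=48, difference 1.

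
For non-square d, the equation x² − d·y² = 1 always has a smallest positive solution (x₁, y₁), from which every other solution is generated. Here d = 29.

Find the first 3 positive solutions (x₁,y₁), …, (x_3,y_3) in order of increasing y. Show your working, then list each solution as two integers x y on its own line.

√29 → a₀=5, period (2,1,1,2,10); ℓ=5 odd so k=9
a_0=5:  p_0=5·1+0=5,  q_0=5·0+1=1
a_1=2:  p_1=2·5+1=11,  q_1=2·1+0=2
a_2=1:  p_2=1·11+5=16,  q_2=1·2+1=3
a_3=1:  p_3=1·16+11=27,  q_3=1·3+2=5
…
a_8=1:  p_8=1·2251+1524=3775,  q_8=1·418+283=701
a_9=2:  p_9=2·3775+2251=9801,  q_9=2·701+418=1820
→ (9801, 1820).  Check: 9801²=96059601, 29·1820²=96059600, difference 1.
(9801+1820√29)^2 = 192119201 + 35675640√29
(9801+1820√29)^3 = 3765920568201 + 699313893460√29

9801 1820
192119201 35675640
3765920568201 699313893460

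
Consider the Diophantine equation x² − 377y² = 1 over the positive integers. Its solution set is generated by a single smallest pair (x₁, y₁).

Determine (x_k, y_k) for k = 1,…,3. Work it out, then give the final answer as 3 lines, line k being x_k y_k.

√377 = [19; 2,2,2,38, …], period ℓ=4 (even) → k=3
step 0: (19, 1)  from 19·(1,0) + (0,1)
step 1: (39, 2)  from 2·(19,1) + (1,0)
step 2: (97, 5)  from 2·(39,2) + (19,1)
step 3: (233, 12)  from 2·(97,5) + (39,2)
(x₁, y₁) = (233, 12);  233² − 377·12² = 1 ✓
n=2: (233,12)∘(233,12) = (233·233+377·12·12, 233·12+12·233) = (108577,5592)
n=3: (108577,5592)∘(233,12) = (233·108577+377·12·5592, 233·5592+12·108577) = (50596649,2605860)

233 12
108577 5592
50596649 2605860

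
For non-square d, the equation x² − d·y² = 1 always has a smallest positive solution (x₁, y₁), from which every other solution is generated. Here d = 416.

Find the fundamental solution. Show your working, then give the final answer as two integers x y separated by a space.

√416 = [20; 2,1,1,9,1,1,2,40, …], period ℓ=8 (even) → k=7
step 0: (20, 1)  from 20·(1,0) + (0,1)
…
step 4: (979, 48)  from 9·(102,5) + (61,3)
…
step 6: (2060, 101)  from 1·(1081,53) + (979,48)
step 7: (5201, 255)  from 2·(2060,101) + (1081,53)
(x₁, y₁) = (5201, 255);  5201² − 416·255² = 1 ✓

5201 255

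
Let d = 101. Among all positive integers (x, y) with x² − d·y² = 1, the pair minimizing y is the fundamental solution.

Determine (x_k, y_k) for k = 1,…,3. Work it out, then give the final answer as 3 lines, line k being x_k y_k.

[10; 20] for √101; ℓ=1 ⇒ convergent index 1
i=0: a=10 ⇒ p=10, q=1
i=1: a=20 ⇒ p=201, q=20
→ (201, 20).  Check: 201²=40401, 101·20²=40400, difference 1.
(x_2, y_2) = (201·201 + 101·20·20, 201·20 + 20·201) = (80801, 8040)
(x_3, y_3) = (201·80801 + 101·20·8040, 201·8040 + 20·80801) = (32481801, 3232060)

201 20
80801 8040
32481801 3232060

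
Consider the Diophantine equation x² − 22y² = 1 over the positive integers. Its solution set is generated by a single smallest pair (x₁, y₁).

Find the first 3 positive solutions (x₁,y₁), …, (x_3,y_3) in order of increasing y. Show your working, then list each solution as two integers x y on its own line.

197 42
77617 16548
30580901 6519870

d=22: √d = [4; 1,2,4,2,1,8] (ℓ=6, even), read p_5/q_5
step 0: (4, 1)  from 4·(1,0) + (0,1)
step 1: (5, 1)  from 1·(4,1) + (1,0)
step 2: (14, 3)  from 2·(5,1) + (4,1)
step 3: (61, 13)  from 4·(14,3) + (5,1)
step 4: (136, 29)  from 2·(61,13) + (14,3)
step 5: (197, 42)  from 1·(136,29) + (61,13)
→ (197, 42).  Check: 197²=38809, 22·42²=38808, difference 1.
(x_2, y_2) = (197·197 + 22·42·42, 197·42 + 42·197) = (77617, 16548)
(x_3, y_3) = (197·77617 + 22·42·16548, 197·16548 + 42·77617) = (30580901, 6519870)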